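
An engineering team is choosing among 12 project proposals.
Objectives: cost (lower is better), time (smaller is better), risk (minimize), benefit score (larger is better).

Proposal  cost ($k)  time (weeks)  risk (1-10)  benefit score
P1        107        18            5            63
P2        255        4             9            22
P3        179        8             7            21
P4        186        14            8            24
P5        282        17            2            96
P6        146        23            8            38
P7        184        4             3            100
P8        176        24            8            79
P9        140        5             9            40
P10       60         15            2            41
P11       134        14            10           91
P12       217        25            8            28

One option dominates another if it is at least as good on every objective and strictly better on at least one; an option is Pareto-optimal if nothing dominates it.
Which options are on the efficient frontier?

P1, P3, P5, P7, P8, P9, P10, P11

P1: not dominated.
P2: dominated by P7 (cost 184≤255, time 4≤4, risk 3≤9, benefit score 100≥22).
P3: not dominated.
P4: dominated by P7 (cost 184≤186, time 4≤14, risk 3≤8, benefit score 100≥24).
P5: not dominated.
P6: dominated by P1 (cost 107≤146, time 18≤23, risk 5≤8, benefit score 63≥38).
P7: not dominated (best benefit score).
P8: not dominated.
P9: not dominated.
P10: not dominated (best cost).
P11: not dominated.
P12: dominated by P1 (cost 107≤217, time 18≤25, risk 5≤8, benefit score 63≥28).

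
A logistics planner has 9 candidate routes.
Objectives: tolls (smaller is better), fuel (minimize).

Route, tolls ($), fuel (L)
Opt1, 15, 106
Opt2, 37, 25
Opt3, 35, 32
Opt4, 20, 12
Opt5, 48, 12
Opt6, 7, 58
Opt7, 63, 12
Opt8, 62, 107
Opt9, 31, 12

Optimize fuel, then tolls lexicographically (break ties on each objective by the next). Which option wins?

First minimize fuel: best is 12, kept {Opt4, Opt5, Opt7, Opt9}.
Then minimize tolls: best is 20, kept {Opt4}.

Opt4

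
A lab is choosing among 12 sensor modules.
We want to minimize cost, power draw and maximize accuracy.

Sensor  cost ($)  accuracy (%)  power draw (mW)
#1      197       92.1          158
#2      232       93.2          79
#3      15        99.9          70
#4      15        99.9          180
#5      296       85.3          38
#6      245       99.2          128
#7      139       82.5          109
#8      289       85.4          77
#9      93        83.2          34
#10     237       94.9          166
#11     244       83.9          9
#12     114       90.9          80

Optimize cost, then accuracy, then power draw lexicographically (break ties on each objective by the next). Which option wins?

First minimize cost: best is 15, kept {#3, #4}.
Then maximize accuracy: best is 99.9, kept {#3, #4}.
Then minimize power draw: best is 70, kept {#3}.

#3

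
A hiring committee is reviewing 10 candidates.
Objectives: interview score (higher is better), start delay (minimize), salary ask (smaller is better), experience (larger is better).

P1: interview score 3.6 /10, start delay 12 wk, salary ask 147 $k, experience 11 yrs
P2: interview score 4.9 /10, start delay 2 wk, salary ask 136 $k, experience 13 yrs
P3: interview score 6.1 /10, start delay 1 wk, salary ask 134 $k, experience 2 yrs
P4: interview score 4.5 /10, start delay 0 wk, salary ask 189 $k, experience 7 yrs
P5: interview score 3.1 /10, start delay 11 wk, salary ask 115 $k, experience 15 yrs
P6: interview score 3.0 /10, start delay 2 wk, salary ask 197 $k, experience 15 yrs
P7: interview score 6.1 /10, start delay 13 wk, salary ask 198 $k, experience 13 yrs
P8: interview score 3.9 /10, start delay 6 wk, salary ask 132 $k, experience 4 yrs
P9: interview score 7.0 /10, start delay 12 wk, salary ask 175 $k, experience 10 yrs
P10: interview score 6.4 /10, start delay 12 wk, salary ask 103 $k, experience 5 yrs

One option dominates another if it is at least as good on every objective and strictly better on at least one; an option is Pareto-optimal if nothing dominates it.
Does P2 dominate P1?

Yes

P2 vs P1: interview score 4.9≥3.6, start delay 2≤12, salary ask 136≤147, experience 13≥11 — P2 is at least as good on every objective with at least one strict improvement.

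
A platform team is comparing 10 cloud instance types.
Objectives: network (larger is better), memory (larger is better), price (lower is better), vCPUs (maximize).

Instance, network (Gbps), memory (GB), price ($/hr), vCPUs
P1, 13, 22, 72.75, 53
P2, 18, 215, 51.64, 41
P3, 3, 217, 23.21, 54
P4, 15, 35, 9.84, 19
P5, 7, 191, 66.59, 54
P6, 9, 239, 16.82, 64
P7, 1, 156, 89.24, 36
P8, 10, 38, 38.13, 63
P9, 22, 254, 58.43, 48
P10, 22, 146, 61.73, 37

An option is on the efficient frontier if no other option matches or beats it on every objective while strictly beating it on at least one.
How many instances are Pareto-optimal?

P1: not dominated.
P2: not dominated.
P3: dominated by P6 (network 9≥3, memory 239≥217, price 16.82≤23.21, vCPUs 64≥54).
P4: not dominated (best price).
P5: dominated by P6 (network 9≥7, memory 239≥191, price 16.82≤66.59, vCPUs 64≥54).
P6: not dominated (best vCPUs).
P7: dominated by P2 (network 18≥1, memory 215≥156, price 51.64≤89.24, vCPUs 41≥36).
P8: not dominated.
P9: not dominated (best memory).
P10: dominated by P9 (network 22≥22, memory 254≥146, price 58.43≤61.73, vCPUs 48≥37).
Pareto-optimal: P1, P2, P4, P6, P8, P9 → 6.

6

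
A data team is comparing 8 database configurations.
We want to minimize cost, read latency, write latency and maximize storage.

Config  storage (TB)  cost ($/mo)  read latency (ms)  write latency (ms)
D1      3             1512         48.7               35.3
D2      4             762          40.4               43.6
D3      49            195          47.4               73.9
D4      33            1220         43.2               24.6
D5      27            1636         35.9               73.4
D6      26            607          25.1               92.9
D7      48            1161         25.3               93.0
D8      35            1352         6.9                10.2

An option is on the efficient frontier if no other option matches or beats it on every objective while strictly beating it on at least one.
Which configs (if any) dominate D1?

D4: storage 33≥3, cost 1220≤1512, read latency 43.2≤48.7, write latency 24.6≤35.3 — dominates D1.
D8: storage 35≥3, cost 1352≤1512, read latency 6.9≤48.7, write latency 10.2≤35.3 — dominates D1.
Others (D2, D3, D5, D6, D7) are each worse than D1 on at least one objective.

D4, D8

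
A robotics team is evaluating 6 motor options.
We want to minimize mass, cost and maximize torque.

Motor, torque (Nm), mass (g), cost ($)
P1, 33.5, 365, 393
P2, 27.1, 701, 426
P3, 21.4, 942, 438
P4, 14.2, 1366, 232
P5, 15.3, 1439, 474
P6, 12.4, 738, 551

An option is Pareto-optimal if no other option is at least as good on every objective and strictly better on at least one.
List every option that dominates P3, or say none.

P1, P2

P1: torque 33.5≥21.4, mass 365≤942, cost 393≤438 — dominates P3.
P2: torque 27.1≥21.4, mass 701≤942, cost 426≤438 — dominates P3.
Others (P4, P5, P6) are each worse than P3 on at least one objective.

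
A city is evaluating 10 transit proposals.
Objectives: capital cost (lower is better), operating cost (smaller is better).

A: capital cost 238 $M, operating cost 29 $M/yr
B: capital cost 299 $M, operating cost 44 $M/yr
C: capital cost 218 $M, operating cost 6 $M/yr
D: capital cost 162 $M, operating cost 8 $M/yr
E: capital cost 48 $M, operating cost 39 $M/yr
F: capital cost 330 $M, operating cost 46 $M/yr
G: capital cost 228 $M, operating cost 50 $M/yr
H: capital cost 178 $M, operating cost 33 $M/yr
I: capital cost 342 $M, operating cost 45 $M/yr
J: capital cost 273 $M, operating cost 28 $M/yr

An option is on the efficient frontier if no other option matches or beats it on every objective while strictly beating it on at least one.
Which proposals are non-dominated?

C, D, E

A: dominated by C (capital cost 218≤238, operating cost 6≤29).
B: dominated by A (capital cost 238≤299, operating cost 29≤44).
C: not dominated (best operating cost).
D: not dominated.
E: not dominated (best capital cost).
F: dominated by A (capital cost 238≤330, operating cost 29≤46).
G: dominated by C (capital cost 218≤228, operating cost 6≤50).
H: dominated by D (capital cost 162≤178, operating cost 8≤33).
I: dominated by A (capital cost 238≤342, operating cost 29≤45).
J: dominated by C (capital cost 218≤273, operating cost 6≤28).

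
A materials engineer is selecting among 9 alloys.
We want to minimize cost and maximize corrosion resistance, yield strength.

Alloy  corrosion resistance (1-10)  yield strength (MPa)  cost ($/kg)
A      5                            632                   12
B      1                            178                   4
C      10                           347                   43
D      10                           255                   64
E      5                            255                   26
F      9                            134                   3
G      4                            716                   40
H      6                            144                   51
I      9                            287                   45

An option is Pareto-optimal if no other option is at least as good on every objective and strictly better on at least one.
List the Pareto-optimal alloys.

A, B, C, F, G

A: not dominated.
B: not dominated.
C: not dominated.
D: dominated by C (corrosion resistance 10≥10, yield strength 347≥255, cost 43≤64).
E: dominated by A (corrosion resistance 5≥5, yield strength 632≥255, cost 12≤26).
F: not dominated (best cost).
G: not dominated (best yield strength).
H: dominated by C (corrosion resistance 10≥6, yield strength 347≥144, cost 43≤51).
I: dominated by C (corrosion resistance 10≥9, yield strength 347≥287, cost 43≤45).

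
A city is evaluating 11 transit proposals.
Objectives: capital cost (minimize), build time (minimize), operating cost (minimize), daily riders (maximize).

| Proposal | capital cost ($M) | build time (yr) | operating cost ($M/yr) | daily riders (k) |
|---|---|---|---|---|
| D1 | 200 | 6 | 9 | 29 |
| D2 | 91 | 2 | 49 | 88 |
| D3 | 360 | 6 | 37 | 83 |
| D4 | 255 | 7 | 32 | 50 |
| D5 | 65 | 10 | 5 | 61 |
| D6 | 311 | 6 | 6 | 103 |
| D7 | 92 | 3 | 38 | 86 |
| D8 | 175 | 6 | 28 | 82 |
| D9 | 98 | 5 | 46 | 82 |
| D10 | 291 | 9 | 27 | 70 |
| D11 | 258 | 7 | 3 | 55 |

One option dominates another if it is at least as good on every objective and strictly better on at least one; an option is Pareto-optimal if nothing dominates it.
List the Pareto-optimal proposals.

D1: not dominated.
D2: not dominated (best build time).
D3: dominated by D6 (capital cost 311≤360, build time 6≤6, operating cost 6≤37, daily riders 103≥83).
D4: dominated by D8 (capital cost 175≤255, build time 6≤7, operating cost 28≤32, daily riders 82≥50).
D5: not dominated (best capital cost).
D6: not dominated (best daily riders).
D7: not dominated.
D8: not dominated.
D9: dominated by D7 (capital cost 92≤98, build time 3≤5, operating cost 38≤46, daily riders 86≥82).
D10: not dominated.
D11: not dominated (best operating cost).

D1, D2, D5, D6, D7, D8, D10, D11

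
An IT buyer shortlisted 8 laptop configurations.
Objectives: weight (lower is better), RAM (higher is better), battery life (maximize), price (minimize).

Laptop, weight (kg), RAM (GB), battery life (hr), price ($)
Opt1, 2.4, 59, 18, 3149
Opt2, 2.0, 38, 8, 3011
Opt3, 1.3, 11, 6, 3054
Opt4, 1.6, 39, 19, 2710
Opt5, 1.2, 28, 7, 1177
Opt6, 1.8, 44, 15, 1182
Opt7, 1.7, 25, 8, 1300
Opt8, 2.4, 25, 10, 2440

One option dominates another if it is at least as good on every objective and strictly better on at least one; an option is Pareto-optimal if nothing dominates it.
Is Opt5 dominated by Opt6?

Opt6 vs Opt5: Opt6 is worse on weight (1.8 vs 1.2), so it does not dominate Opt5.

No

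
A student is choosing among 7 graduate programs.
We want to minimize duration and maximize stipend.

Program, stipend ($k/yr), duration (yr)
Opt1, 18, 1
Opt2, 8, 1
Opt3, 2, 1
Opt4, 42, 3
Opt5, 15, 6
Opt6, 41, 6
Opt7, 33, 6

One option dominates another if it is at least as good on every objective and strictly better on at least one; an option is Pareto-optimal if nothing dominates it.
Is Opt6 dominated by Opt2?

Opt2 vs Opt6: Opt2 is worse on stipend (8 vs 41), so it does not dominate Opt6.

No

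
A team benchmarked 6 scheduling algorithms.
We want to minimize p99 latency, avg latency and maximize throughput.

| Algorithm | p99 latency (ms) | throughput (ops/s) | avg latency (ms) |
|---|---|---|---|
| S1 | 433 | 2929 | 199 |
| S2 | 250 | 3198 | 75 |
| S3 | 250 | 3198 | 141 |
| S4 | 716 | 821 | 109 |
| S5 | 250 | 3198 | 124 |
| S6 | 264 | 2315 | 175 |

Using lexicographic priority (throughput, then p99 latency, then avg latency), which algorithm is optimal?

S2

First maximize throughput: best is 3198, kept {S2, S3, S5}.
Then minimize p99 latency: best is 250, kept {S2, S3, S5}.
Then minimize avg latency: best is 75, kept {S2}.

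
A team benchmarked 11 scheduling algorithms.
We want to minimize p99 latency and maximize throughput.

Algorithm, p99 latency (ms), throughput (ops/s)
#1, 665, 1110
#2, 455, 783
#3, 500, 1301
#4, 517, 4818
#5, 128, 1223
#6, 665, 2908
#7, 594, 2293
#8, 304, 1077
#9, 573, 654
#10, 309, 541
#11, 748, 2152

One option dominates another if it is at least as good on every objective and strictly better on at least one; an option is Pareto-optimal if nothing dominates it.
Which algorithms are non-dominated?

#1: dominated by #3 (p99 latency 500≤665, throughput 1301≥1110).
#2: dominated by #5 (p99 latency 128≤455, throughput 1223≥783).
#3: not dominated.
#4: not dominated (best throughput).
#5: not dominated (best p99 latency).
#6: dominated by #4 (p99 latency 517≤665, throughput 4818≥2908).
#7: dominated by #4 (p99 latency 517≤594, throughput 4818≥2293).
#8: dominated by #5 (p99 latency 128≤304, throughput 1223≥1077).
#9: dominated by #2 (p99 latency 455≤573, throughput 783≥654).
#10: dominated by #5 (p99 latency 128≤309, throughput 1223≥541).
#11: dominated by #4 (p99 latency 517≤748, throughput 4818≥2152).

#3, #4, #5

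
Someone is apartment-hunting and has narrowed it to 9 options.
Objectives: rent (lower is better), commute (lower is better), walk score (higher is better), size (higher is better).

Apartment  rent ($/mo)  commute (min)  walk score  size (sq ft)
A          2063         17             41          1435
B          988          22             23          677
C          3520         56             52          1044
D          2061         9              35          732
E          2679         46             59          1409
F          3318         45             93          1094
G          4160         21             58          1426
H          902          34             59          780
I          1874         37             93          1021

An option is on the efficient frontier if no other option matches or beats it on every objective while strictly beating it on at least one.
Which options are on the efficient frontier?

A, B, D, E, F, G, H, I

A: not dominated (best size).
B: not dominated.
C: dominated by E (rent 2679≤3520, commute 46≤56, walk score 59≥52, size 1409≥1044).
D: not dominated (best commute).
E: not dominated.
F: not dominated.
G: not dominated.
H: not dominated (best rent).
I: not dominated.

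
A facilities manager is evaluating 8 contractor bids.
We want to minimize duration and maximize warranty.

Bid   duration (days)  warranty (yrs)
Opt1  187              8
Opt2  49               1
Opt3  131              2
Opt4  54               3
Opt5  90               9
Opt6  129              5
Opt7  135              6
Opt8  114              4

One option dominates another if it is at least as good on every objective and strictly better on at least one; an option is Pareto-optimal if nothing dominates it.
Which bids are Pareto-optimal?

Opt1: dominated by Opt5 (duration 90≤187, warranty 9≥8).
Opt2: not dominated (best duration).
Opt3: dominated by Opt4 (duration 54≤131, warranty 3≥2).
Opt4: not dominated.
Opt5: not dominated (best warranty).
Opt6: dominated by Opt5 (duration 90≤129, warranty 9≥5).
Opt7: dominated by Opt5 (duration 90≤135, warranty 9≥6).
Opt8: dominated by Opt5 (duration 90≤114, warranty 9≥4).

Opt2, Opt4, Opt5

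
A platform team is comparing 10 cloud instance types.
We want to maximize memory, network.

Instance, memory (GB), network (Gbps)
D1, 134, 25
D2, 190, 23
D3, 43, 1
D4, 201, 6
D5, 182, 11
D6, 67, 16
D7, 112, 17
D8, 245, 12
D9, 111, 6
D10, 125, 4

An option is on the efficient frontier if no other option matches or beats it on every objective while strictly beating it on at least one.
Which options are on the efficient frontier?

D1: not dominated (best network).
D2: not dominated.
D3: dominated by D1 (memory 134≥43, network 25≥1).
D4: dominated by D8 (memory 245≥201, network 12≥6).
D5: dominated by D2 (memory 190≥182, network 23≥11).
D6: dominated by D1 (memory 134≥67, network 25≥16).
D7: dominated by D1 (memory 134≥112, network 25≥17).
D8: not dominated (best memory).
D9: dominated by D1 (memory 134≥111, network 25≥6).
D10: dominated by D1 (memory 134≥125, network 25≥4).

D1, D2, D8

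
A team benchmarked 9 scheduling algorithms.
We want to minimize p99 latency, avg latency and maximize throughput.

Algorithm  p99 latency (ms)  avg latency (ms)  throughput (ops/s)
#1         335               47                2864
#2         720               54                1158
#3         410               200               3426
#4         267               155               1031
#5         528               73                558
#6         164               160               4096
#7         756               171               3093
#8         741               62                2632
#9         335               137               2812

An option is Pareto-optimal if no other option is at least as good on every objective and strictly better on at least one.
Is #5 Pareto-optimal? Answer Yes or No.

No

#1 vs #5: p99 latency 335≤528, avg latency 47≤73, throughput 2864≥558 — #1 is at least as good on every objective and strictly better on at least one, so #1 dominates #5.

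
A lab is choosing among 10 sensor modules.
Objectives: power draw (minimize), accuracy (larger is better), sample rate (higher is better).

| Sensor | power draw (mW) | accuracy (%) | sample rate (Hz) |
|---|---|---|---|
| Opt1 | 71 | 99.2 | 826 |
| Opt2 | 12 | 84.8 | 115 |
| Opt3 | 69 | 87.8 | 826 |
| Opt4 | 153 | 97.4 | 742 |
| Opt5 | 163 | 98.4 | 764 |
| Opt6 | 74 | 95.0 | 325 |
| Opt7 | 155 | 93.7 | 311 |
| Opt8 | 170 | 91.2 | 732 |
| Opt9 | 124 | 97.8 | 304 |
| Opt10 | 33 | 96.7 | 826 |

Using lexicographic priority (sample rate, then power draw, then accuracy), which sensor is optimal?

Opt10

First maximize sample rate: best is 826, kept {Opt1, Opt3, Opt10}.
Then minimize power draw: best is 33, kept {Opt10}.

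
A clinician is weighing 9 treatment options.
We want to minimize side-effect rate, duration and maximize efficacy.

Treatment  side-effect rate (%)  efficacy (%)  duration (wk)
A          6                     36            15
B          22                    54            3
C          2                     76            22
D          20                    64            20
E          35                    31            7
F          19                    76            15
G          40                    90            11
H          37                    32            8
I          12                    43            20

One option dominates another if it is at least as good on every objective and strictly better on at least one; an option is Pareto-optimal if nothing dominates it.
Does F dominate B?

F vs B: F is worse on duration (15 vs 3), so it does not dominate B.

No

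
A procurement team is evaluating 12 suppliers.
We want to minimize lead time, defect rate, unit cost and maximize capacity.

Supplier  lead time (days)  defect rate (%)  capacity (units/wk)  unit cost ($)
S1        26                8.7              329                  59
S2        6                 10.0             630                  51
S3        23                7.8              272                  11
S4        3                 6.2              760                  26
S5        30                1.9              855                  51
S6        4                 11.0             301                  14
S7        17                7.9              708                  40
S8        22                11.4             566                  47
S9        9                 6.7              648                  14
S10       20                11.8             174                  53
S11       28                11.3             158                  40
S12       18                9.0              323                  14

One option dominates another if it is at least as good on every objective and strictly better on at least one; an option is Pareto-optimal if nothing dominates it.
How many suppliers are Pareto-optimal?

S1: dominated by S4 (lead time 3≤26, defect rate 6.2≤8.7, capacity 760≥329, unit cost 26≤59).
S2: dominated by S4 (lead time 3≤6, defect rate 6.2≤10.0, capacity 760≥630, unit cost 26≤51).
S3: not dominated (best unit cost).
S4: not dominated (best lead time).
S5: not dominated (best defect rate).
S6: not dominated.
S7: dominated by S4 (lead time 3≤17, defect rate 6.2≤7.9, capacity 760≥708, unit cost 26≤40).
S8: dominated by S4 (lead time 3≤22, defect rate 6.2≤11.4, capacity 760≥566, unit cost 26≤47).
S9: not dominated.
S10: dominated by S2 (lead time 6≤20, defect rate 10.0≤11.8, capacity 630≥174, unit cost 51≤53).
S11: dominated by S3 (lead time 23≤28, defect rate 7.8≤11.3, capacity 272≥158, unit cost 11≤40).
S12: dominated by S9 (lead time 9≤18, defect rate 6.7≤9.0, capacity 648≥323, unit cost 14≤14).
Pareto-optimal: S3, S4, S5, S6, S9 → 5.

5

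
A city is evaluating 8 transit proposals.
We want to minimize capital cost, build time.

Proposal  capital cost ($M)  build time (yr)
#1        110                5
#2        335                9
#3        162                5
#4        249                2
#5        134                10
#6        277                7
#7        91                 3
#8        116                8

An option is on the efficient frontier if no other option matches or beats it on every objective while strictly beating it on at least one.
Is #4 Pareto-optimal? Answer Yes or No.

#1: worse on build time (5 vs 2).
#2: worse on capital cost (335 vs 249).
#3: worse on build time (5 vs 2).
#5: worse on build time (10 vs 2).
#6: worse on capital cost (277 vs 249).
#7: worse on build time (3 vs 2).
#8: worse on build time (8 vs 2).
No option is at least as good as #4 on every objective and strictly better on one.

Yes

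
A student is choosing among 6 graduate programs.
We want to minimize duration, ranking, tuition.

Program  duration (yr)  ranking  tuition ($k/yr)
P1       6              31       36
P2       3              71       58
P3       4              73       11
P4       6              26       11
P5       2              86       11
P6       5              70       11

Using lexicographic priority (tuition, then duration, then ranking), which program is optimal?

P5

First minimize tuition: best is 11, kept {P3, P4, P5, P6}.
Then minimize duration: best is 2, kept {P5}.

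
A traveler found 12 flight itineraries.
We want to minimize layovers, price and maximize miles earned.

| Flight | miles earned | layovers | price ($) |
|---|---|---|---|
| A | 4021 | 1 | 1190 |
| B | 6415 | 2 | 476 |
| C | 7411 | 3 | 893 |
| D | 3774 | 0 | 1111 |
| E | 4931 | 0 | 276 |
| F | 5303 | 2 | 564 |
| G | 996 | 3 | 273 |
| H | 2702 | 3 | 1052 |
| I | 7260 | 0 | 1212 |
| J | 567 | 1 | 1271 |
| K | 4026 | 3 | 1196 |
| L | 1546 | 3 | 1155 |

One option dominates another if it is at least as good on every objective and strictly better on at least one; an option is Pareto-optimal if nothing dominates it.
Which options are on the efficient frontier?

B, C, E, G, I

A: dominated by E (miles earned 4931≥4021, layovers 0≤1, price 276≤1190).
B: not dominated.
C: not dominated (best miles earned).
D: dominated by E (miles earned 4931≥3774, layovers 0≤0, price 276≤1111).
E: not dominated.
F: dominated by B (miles earned 6415≥5303, layovers 2≤2, price 476≤564).
G: not dominated (best price).
H: dominated by B (miles earned 6415≥2702, layovers 2≤3, price 476≤1052).
I: not dominated.
J: dominated by A (miles earned 4021≥567, layovers 1≤1, price 1190≤1271).
K: dominated by B (miles earned 6415≥4026, layovers 2≤3, price 476≤1196).
L: dominated by B (miles earned 6415≥1546, layovers 2≤3, price 476≤1155).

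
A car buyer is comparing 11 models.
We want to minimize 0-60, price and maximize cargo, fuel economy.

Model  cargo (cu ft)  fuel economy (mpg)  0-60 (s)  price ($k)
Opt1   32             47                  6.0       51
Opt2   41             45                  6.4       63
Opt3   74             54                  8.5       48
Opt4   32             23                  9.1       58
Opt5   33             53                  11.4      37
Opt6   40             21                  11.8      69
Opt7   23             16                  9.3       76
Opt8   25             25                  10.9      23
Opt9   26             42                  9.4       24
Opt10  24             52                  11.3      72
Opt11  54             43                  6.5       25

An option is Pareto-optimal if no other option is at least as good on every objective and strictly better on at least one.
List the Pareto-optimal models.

Opt1, Opt2, Opt3, Opt5, Opt8, Opt9, Opt11

Opt1: not dominated (best 0-60).
Opt2: not dominated.
Opt3: not dominated (best cargo).
Opt4: dominated by Opt1 (cargo 32≥32, fuel economy 47≥23, 0-60 6.0≤9.1, price 51≤58).
Opt5: not dominated.
Opt6: dominated by Opt2 (cargo 41≥40, fuel economy 45≥21, 0-60 6.4≤11.8, price 63≤69).
Opt7: dominated by Opt1 (cargo 32≥23, fuel economy 47≥16, 0-60 6.0≤9.3, price 51≤76).
Opt8: not dominated (best price).
Opt9: not dominated.
Opt10: dominated by Opt3 (cargo 74≥24, fuel economy 54≥52, 0-60 8.5≤11.3, price 48≤72).
Opt11: not dominated.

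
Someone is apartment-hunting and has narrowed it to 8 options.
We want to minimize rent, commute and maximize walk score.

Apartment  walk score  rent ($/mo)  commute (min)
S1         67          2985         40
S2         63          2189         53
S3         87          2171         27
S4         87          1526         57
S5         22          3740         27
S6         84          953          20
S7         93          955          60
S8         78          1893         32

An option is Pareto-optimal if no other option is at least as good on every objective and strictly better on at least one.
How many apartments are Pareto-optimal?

S1: dominated by S3 (walk score 87≥67, rent 2171≤2985, commute 27≤40).
S2: dominated by S3 (walk score 87≥63, rent 2171≤2189, commute 27≤53).
S3: not dominated.
S4: not dominated.
S5: dominated by S3 (walk score 87≥22, rent 2171≤3740, commute 27≤27).
S6: not dominated (best rent).
S7: not dominated (best walk score).
S8: dominated by S6 (walk score 84≥78, rent 953≤1893, commute 20≤32).
Pareto-optimal: S3, S4, S6, S7 → 4.

4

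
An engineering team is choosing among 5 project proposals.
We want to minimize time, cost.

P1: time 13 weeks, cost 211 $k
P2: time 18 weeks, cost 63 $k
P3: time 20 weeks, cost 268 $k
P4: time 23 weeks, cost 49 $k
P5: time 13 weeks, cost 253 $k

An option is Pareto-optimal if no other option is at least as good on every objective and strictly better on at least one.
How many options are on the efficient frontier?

P1: not dominated.
P2: not dominated.
P3: dominated by P1 (time 13≤20, cost 211≤268).
P4: not dominated (best cost).
P5: dominated by P1 (time 13≤13, cost 211≤253).
Pareto-optimal: P1, P2, P4 → 3.

3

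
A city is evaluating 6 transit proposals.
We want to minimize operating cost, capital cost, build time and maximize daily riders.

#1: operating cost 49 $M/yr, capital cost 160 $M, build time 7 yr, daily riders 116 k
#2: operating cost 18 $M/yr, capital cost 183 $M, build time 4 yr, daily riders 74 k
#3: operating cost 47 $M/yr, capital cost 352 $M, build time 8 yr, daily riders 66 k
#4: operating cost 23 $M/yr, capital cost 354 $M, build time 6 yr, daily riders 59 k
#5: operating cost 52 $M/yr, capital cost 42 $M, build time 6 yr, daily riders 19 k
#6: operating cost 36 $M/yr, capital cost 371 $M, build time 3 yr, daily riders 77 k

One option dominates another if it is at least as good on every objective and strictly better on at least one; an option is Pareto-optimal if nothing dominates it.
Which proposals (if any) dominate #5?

none

#1: worse on capital cost (160 vs 42).
#2: worse on capital cost (183 vs 42).
#3: worse on capital cost (352 vs 42).
#4: worse on capital cost (354 vs 42).
#6: worse on capital cost (371 vs 42).
No option dominates #5.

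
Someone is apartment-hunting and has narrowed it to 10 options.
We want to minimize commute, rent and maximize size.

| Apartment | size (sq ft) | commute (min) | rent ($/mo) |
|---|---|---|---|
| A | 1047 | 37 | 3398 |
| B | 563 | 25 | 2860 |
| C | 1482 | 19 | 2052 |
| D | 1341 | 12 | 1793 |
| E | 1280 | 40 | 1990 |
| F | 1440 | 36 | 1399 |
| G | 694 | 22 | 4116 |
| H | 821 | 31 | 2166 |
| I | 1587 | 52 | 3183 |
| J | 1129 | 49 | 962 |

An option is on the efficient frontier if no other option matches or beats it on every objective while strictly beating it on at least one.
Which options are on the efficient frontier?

C, D, F, I, J

A: dominated by C (size 1482≥1047, commute 19≤37, rent 2052≤3398).
B: dominated by C (size 1482≥563, commute 19≤25, rent 2052≤2860).
C: not dominated.
D: not dominated (best commute).
E: dominated by D (size 1341≥1280, commute 12≤40, rent 1793≤1990).
F: not dominated.
G: dominated by C (size 1482≥694, commute 19≤22, rent 2052≤4116).
H: dominated by C (size 1482≥821, commute 19≤31, rent 2052≤2166).
I: not dominated (best size).
J: not dominated (best rent).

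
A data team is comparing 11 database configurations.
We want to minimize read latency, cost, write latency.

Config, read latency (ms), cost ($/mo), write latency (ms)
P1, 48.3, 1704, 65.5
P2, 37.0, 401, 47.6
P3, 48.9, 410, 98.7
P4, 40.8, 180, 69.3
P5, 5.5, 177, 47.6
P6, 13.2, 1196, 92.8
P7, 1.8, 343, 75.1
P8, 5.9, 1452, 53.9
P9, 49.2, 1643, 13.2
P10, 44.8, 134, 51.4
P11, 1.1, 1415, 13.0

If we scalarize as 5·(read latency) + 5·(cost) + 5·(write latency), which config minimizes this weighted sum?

P5

P1: 5·48.3 + 5·1704 + 5·65.5 = 9089.0
P2: 5·37.0 + 5·401 + 5·47.6 = 2428.0
P3: 5·48.9 + 5·410 + 5·98.7 = 2788.0
P4: 5·40.8 + 5·180 + 5·69.3 = 1450.5
P5: 5·5.5 + 5·177 + 5·47.6 = 1150.5
P6: 5·13.2 + 5·1196 + 5·92.8 = 6510.0
P7: 5·1.8 + 5·343 + 5·75.1 = 2099.5
P8: 5·5.9 + 5·1452 + 5·53.9 = 7559.0
P9: 5·49.2 + 5·1643 + 5·13.2 = 8527.0
P10: 5·44.8 + 5·134 + 5·51.4 = 1151.0
P11: 5·1.1 + 5·1415 + 5·13.0 = 7145.5
Lowest: P5 at 1150.5.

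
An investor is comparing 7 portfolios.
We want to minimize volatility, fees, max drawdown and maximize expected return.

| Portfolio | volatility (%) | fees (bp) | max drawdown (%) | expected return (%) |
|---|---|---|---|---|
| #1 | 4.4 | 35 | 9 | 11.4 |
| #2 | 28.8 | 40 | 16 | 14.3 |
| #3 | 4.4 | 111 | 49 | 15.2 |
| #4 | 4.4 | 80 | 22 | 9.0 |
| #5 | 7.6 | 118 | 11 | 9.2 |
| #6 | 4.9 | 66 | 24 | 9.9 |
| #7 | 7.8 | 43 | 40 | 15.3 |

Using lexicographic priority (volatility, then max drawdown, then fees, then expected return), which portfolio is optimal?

First minimize volatility: best is 4.4, kept {#1, #3, #4}.
Then minimize max drawdown: best is 9, kept {#1}.

#1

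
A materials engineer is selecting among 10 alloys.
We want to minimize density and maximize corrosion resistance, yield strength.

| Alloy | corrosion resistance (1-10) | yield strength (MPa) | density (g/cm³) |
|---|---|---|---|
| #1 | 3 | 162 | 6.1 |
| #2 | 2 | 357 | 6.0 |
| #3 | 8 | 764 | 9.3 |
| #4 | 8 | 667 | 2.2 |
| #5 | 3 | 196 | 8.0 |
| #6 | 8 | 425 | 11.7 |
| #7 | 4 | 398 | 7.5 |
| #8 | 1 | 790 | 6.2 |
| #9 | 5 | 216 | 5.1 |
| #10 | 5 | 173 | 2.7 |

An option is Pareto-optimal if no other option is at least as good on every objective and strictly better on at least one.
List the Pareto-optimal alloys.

#3, #4, #8

#1: dominated by #4 (corrosion resistance 8≥3, yield strength 667≥162, density 2.2≤6.1).
#2: dominated by #4 (corrosion resistance 8≥2, yield strength 667≥357, density 2.2≤6.0).
#3: not dominated.
#4: not dominated (best density).
#5: dominated by #4 (corrosion resistance 8≥3, yield strength 667≥196, density 2.2≤8.0).
#6: dominated by #3 (corrosion resistance 8≥8, yield strength 764≥425, density 9.3≤11.7).
#7: dominated by #4 (corrosion resistance 8≥4, yield strength 667≥398, density 2.2≤7.5).
#8: not dominated (best yield strength).
#9: dominated by #4 (corrosion resistance 8≥5, yield strength 667≥216, density 2.2≤5.1).
#10: dominated by #4 (corrosion resistance 8≥5, yield strength 667≥173, density 2.2≤2.7).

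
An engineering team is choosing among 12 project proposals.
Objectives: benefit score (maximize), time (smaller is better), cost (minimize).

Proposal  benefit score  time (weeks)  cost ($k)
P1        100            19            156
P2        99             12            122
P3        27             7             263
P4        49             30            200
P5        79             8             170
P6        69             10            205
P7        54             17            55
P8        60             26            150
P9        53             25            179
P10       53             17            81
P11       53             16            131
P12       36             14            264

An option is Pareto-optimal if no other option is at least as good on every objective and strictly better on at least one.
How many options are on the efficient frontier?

5

P1: not dominated (best benefit score).
P2: not dominated.
P3: not dominated (best time).
P4: dominated by P1 (benefit score 100≥49, time 19≤30, cost 156≤200).
P5: not dominated.
P6: dominated by P5 (benefit score 79≥69, time 8≤10, cost 170≤205).
P7: not dominated (best cost).
P8: dominated by P2 (benefit score 99≥60, time 12≤26, cost 122≤150).
P9: dominated by P1 (benefit score 100≥53, time 19≤25, cost 156≤179).
P10: dominated by P7 (benefit score 54≥53, time 17≤17, cost 55≤81).
P11: dominated by P2 (benefit score 99≥53, time 12≤16, cost 122≤131).
P12: dominated by P2 (benefit score 99≥36, time 12≤14, cost 122≤264).
Pareto-optimal: P1, P2, P3, P5, P7 → 5.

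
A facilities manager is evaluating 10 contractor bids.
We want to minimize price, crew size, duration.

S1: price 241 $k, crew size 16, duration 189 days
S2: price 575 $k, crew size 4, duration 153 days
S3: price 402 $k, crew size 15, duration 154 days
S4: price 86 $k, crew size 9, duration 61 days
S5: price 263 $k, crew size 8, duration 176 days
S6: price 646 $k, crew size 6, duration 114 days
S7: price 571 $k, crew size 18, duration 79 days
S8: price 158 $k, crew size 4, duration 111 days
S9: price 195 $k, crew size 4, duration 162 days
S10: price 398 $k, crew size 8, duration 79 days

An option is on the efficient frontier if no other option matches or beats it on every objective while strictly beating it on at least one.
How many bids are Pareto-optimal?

3

S1: dominated by S4 (price 86≤241, crew size 9≤16, duration 61≤189).
S2: dominated by S8 (price 158≤575, crew size 4≤4, duration 111≤153).
S3: dominated by S4 (price 86≤402, crew size 9≤15, duration 61≤154).
S4: not dominated (best price).
S5: dominated by S8 (price 158≤263, crew size 4≤8, duration 111≤176).
S6: dominated by S8 (price 158≤646, crew size 4≤6, duration 111≤114).
S7: dominated by S4 (price 86≤571, crew size 9≤18, duration 61≤79).
S8: not dominated.
S9: dominated by S8 (price 158≤195, crew size 4≤4, duration 111≤162).
S10: not dominated.
Pareto-optimal: S4, S8, S10 → 3.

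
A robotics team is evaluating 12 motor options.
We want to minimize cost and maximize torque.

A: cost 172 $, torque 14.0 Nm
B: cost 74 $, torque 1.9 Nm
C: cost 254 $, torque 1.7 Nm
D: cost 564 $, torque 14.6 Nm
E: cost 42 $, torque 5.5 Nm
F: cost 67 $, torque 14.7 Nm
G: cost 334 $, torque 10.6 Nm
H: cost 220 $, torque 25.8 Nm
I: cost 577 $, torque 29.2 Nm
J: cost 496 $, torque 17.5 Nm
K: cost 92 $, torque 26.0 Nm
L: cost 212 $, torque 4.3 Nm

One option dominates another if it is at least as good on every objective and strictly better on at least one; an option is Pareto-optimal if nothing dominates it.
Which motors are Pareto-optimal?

E, F, I, K

A: dominated by F (cost 67≤172, torque 14.7≥14.0).
B: dominated by E (cost 42≤74, torque 5.5≥1.9).
C: dominated by A (cost 172≤254, torque 14.0≥1.7).
D: dominated by F (cost 67≤564, torque 14.7≥14.6).
E: not dominated (best cost).
F: not dominated.
G: dominated by A (cost 172≤334, torque 14.0≥10.6).
H: dominated by K (cost 92≤220, torque 26.0≥25.8).
I: not dominated (best torque).
J: dominated by H (cost 220≤496, torque 25.8≥17.5).
K: not dominated.
L: dominated by A (cost 172≤212, torque 14.0≥4.3).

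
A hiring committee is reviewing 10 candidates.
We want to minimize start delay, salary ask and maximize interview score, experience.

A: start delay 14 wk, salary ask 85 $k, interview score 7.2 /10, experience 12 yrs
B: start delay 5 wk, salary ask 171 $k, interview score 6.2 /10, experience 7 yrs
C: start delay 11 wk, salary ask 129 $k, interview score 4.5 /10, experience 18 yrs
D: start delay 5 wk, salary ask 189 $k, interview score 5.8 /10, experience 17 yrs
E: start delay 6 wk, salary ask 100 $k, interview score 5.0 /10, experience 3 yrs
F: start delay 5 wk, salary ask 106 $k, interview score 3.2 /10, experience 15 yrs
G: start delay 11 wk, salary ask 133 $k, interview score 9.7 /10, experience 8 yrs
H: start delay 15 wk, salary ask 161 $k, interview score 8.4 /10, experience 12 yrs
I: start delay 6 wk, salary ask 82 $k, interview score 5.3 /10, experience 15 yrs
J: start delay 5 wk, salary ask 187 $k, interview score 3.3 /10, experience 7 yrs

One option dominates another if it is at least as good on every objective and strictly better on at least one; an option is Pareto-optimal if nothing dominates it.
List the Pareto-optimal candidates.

A: not dominated.
B: not dominated.
C: not dominated (best experience).
D: not dominated.
E: dominated by I (start delay 6≤6, salary ask 82≤100, interview score 5.3≥5.0, experience 15≥3).
F: not dominated.
G: not dominated (best interview score).
H: not dominated.
I: not dominated (best salary ask).
J: dominated by B (start delay 5≤5, salary ask 171≤187, interview score 6.2≥3.3, experience 7≥7).

A, B, C, D, F, G, H, I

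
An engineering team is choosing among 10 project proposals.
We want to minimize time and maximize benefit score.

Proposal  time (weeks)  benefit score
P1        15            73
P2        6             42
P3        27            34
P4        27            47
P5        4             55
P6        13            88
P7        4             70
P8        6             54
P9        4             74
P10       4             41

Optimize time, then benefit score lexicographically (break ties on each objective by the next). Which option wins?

P9

First minimize time: best is 4, kept {P5, P7, P9, P10}.
Then maximize benefit score: best is 74, kept {P9}.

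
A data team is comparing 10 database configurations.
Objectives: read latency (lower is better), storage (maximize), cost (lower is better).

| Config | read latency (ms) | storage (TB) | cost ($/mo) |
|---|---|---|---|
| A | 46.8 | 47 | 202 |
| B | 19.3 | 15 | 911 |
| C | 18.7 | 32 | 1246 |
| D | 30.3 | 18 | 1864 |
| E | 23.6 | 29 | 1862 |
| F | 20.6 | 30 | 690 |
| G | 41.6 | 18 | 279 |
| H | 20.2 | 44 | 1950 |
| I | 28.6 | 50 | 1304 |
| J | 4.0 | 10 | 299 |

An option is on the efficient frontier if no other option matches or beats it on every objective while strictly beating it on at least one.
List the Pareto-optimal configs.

A, B, C, F, G, H, I, J

A: not dominated (best cost).
B: not dominated.
C: not dominated.
D: dominated by C (read latency 18.7≤30.3, storage 32≥18, cost 1246≤1864).
E: dominated by C (read latency 18.7≤23.6, storage 32≥29, cost 1246≤1862).
F: not dominated.
G: not dominated.
H: not dominated.
I: not dominated (best storage).
J: not dominated (best read latency).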